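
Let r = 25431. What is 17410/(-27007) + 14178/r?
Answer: -19949488/228938339 ≈ -0.087139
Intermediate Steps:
17410/(-27007) + 14178/r = 17410/(-27007) + 14178/25431 = 17410*(-1/27007) + 14178*(1/25431) = -17410/27007 + 4726/8477 = -19949488/228938339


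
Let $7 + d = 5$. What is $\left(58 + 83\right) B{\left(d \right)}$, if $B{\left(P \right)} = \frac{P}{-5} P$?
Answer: $- \frac{564}{5} \approx -112.8$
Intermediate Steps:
$d = -2$ ($d = -7 + 5 = -2$)
$B{\left(P \right)} = - \frac{P^{2}}{5}$ ($B{\left(P \right)} = P \left(- \frac{1}{5}\right) P = - \frac{P}{5} P = - \frac{P^{2}}{5}$)
$\left(58 + 83\right) B{\left(d \right)} = \left(58 + 83\right) \left(- \frac{\left(-2\right)^{2}}{5}\right) = 141 \left(\left(- \frac{1}{5}\right) 4\right) = 141 \left(- \frac{4}{5}\right) = - \frac{564}{5}$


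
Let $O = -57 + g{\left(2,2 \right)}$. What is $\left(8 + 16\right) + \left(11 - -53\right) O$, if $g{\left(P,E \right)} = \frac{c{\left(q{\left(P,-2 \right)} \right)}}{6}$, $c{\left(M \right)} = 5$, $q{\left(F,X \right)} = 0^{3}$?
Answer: $- \frac{10712}{3} \approx -3570.7$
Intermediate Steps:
$q{\left(F,X \right)} = 0$
$g{\left(P,E \right)} = \frac{5}{6}$
$O = - \frac{337}{6}$ ($O = -57 + \frac{5}{6} = - \frac{337}{6} \approx -56.167$)
$\left(8 + 16\right) + \left(11 - -53\right) O = \left(8 + 16\right) + \left(11 - -53\right) \left(- \frac{337}{6}\right) = 24 + \left(11 + 53\right) \left(- \frac{337}{6}\right) = 24 + 64 \left(- \frac{337}{6}\right) = 24 - \frac{10784}{3} = - \frac{10712}{3}$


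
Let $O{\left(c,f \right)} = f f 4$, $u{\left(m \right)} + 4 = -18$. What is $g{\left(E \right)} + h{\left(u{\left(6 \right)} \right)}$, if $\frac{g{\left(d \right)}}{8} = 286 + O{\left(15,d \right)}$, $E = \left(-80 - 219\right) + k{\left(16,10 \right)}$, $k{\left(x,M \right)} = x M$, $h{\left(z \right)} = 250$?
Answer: $620810$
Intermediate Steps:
$u{\left(m \right)} = -22$ ($u{\left(m \right)} = -4 - 18 = -22$)
$k{\left(x,M \right)} = M x$
$E = -139$ ($E = \left(-80 - 219\right) + 10 \cdot 16 = -299 + 160 = -139$)
$O{\left(c,f \right)} = 4 f^{2}$ ($O{\left(c,f \right)} = f^{2} \cdot 4 = 4 f^{2}$)
$g{\left(d \right)} = 2288 + 32 d^{2}$ ($g{\left(d \right)} = 8 \left(286 + 4 d^{2}\right) = 2288 + 32 d^{2}$)
$g{\left(E \right)} + h{\left(u{\left(6 \right)} \right)} = \left(2288 + 32 \left(-139\right)^{2}\right) + 250 = \left(2288 + 32 \cdot 19321\right) + 250 = \left(2288 + 618272\right) + 250 = 620560 + 250 = 620810$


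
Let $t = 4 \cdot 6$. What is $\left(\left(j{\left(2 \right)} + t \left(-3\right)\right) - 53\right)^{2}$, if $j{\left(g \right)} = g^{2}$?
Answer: $14641$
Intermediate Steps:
$t = 24$
$\left(\left(j{\left(2 \right)} + t \left(-3\right)\right) - 53\right)^{2} = \left(\left(2^{2} + 24 \left(-3\right)\right) - 53\right)^{2} = \left(\left(4 - 72\right) - 53\right)^{2} = \left(-68 - 53\right)^{2} = \left(-121\right)^{2} = 14641$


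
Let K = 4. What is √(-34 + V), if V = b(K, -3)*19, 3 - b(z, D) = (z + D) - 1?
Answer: √23 ≈ 4.7958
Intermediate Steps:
b(z, D) = 4 - D - z (b(z, D) = 3 - ((z + D) - 1) = 3 - ((D + z) - 1) = 3 - (-1 + D + z) = 3 + (1 - D - z) = 4 - D - z)
V = 57 (V = (4 - 1*(-3) - 1*4)*19 = (4 + 3 - 4)*19 = 3*19 = 57)
√(-34 + V) = √(-34 + 57) = √23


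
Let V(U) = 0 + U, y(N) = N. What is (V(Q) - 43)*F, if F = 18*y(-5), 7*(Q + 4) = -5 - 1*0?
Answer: 30060/7 ≈ 4294.3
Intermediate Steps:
Q = -33/7 (Q = -4 + (-5 - 1*0)/7 = -4 + (-5 + 0)/7 = -4 + (1/7)*(-5) = -4 - 5/7 = -33/7 ≈ -4.7143)
F = -90 (F = 18*(-5) = -90)
V(U) = U
(V(Q) - 43)*F = (-33/7 - 43)*(-90) = -334/7*(-90) = 30060/7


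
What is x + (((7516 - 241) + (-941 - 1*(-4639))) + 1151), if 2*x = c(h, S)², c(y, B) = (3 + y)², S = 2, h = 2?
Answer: 24873/2 ≈ 12437.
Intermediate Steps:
x = 625/2 (x = ((3 + 2)²)²/2 = (5²)²/2 = (½)*25² = (½)*625 = 625/2 ≈ 312.50)
x + (((7516 - 241) + (-941 - 1*(-4639))) + 1151) = 625/2 + (((7516 - 241) + (-941 - 1*(-4639))) + 1151) = 625/2 + ((7275 + (-941 + 4639)) + 1151) = 625/2 + ((7275 + 3698) + 1151) = 625/2 + (10973 + 1151) = 625/2 + 12124 = 24873/2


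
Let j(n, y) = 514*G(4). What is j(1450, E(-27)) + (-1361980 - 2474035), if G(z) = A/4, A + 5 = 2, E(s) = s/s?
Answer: -7672801/2 ≈ -3.8364e+6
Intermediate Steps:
E(s) = 1
A = -3 (A = -5 + 2 = -3)
G(z) = -¾ (G(z) = -3/4 = -3*¼ = -¾)
j(n, y) = -771/2 (j(n, y) = 514*(-¾) = -771/2)
j(1450, E(-27)) + (-1361980 - 2474035) = -771/2 + (-1361980 - 2474035) = -771/2 - 3836015 = -7672801/2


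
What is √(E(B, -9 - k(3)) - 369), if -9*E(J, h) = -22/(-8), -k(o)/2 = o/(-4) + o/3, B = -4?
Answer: I*√13295/6 ≈ 19.217*I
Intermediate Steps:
k(o) = -o/6 (k(o) = -2*(o/(-4) + o/3) = -2*(o*(-¼) + o*(⅓)) = -2*(-o/4 + o/3) = -o/6)
E(J, h) = -11/36 (E(J, h) = -(-22)/(9*(-8)) = -(-22)*(-1)/(9*8) = -⅑*11/4 = -11/36)
√(E(B, -9 - k(3)) - 369) = √(-11/36 - 369) = √(-13295/36) = I*√13295/6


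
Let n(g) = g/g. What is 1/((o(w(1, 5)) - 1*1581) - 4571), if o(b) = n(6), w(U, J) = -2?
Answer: -1/6151 ≈ -0.00016258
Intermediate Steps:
n(g) = 1
o(b) = 1
1/((o(w(1, 5)) - 1*1581) - 4571) = 1/((1 - 1*1581) - 4571) = 1/((1 - 1581) - 4571) = 1/(-1580 - 4571) = 1/(-6151) = -1/6151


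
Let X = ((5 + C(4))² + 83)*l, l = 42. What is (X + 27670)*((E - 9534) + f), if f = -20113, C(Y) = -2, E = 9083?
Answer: -648465176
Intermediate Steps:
X = 3864 (X = ((5 - 2)² + 83)*42 = (3² + 83)*42 = (9 + 83)*42 = 92*42 = 3864)
(X + 27670)*((E - 9534) + f) = (3864 + 27670)*((9083 - 9534) - 20113) = 31534*(-451 - 20113) = 31534*(-20564) = -648465176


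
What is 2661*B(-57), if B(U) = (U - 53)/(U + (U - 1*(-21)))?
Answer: 97570/31 ≈ 3147.4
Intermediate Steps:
B(U) = (-53 + U)/(21 + 2*U) (B(U) = (-53 + U)/(U + (U + 21)) = (-53 + U)/(U + (21 + U)) = (-53 + U)/(21 + 2*U))
2661*B(-57) = 2661*((-53 - 57)/(21 + 2*(-57))) = 2661*(-110/(21 - 114)) = 2661*(-110/(-93)) = 2661*(-1/93*(-110)) = 2661*(110/93) = 97570/31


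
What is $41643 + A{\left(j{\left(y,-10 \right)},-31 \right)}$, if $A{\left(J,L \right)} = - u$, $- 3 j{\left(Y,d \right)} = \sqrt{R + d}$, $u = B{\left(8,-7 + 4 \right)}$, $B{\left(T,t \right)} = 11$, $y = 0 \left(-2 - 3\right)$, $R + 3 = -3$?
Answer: $41632$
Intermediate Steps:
$R = -6$ ($R = -3 - 3 = -6$)
$y = 0$ ($y = 0 \left(-5\right) = 0$)
$u = 11$
$j{\left(Y,d \right)} = - \frac{\sqrt{-6 + d}}{3}$
$A{\left(J,L \right)} = -11$ ($A{\left(J,L \right)} = \left(-1\right) 11 = -11$)
$41643 + A{\left(j{\left(y,-10 \right)},-31 \right)} = 41643 - 11 = 41632$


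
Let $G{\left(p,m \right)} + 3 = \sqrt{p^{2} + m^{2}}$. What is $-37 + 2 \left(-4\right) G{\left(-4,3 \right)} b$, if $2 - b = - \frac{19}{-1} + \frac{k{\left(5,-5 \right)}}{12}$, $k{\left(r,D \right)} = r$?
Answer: $\frac{725}{3} \approx 241.67$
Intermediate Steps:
$G{\left(p,m \right)} = -3 + \sqrt{m^{2} + p^{2}}$ ($G{\left(p,m \right)} = -3 + \sqrt{p^{2} + m^{2}} = -3 + \sqrt{m^{2} + p^{2}}$)
$b = - \frac{209}{12}$ ($b = 2 - \left(- \frac{19}{-1} + \frac{5}{12}\right) = 2 - \left(\left(-19\right) \left(-1\right) + 5 \cdot \frac{1}{12}\right) = 2 - \left(19 + \frac{5}{12}\right) = 2 - \frac{233}{12} = - \frac{209}{12} \approx -17.417$)
$-37 + 2 \left(-4\right) G{\left(-4,3 \right)} b = -37 + 2 \left(-4\right) \left(-3 + \sqrt{3^{2} + \left(-4\right)^{2}}\right) \left(- \frac{209}{12}\right) = -37 + - 8 \left(-3 + \sqrt{9 + 16}\right) \left(- \frac{209}{12}\right) = -37 + - 8 \left(-3 + \sqrt{25}\right) \left(- \frac{209}{12}\right) = -37 + - 8 \left(-3 + 5\right) \left(- \frac{209}{12}\right) = -37 + \left(-8\right) 2 \left(- \frac{209}{12}\right) = -37 - - \frac{836}{3} = -37 + \frac{836}{3} = \frac{725}{3}$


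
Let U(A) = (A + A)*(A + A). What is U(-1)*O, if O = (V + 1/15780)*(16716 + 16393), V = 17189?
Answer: 8980565316889/3945 ≈ 2.2764e+9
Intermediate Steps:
U(A) = 4*A² (U(A) = (2*A)*(2*A) = 4*A²)
O = 8980565316889/15780 (O = (17189 + 1/15780)*(16716 + 16393) = (17189 + 1/15780)*33109 = (271242421/15780)*33109 = 8980565316889/15780 ≈ 5.6911e+8)
U(-1)*O = (4*(-1)²)*(8980565316889/15780) = (4*1)*(8980565316889/15780) = 4*(8980565316889/15780) = 8980565316889/3945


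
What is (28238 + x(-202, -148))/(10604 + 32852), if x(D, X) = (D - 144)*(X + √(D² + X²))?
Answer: 39723/21728 - 173*√15677/10864 ≈ -0.16563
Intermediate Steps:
x(D, X) = (-144 + D)*(X + √(D² + X²))
(28238 + x(-202, -148))/(10604 + 32852) = (28238 + (-144*(-148) - 144*√((-202)² + (-148)²) - 202*(-148) - 202*√((-202)² + (-148)²)))/(10604 + 32852) = (28238 + (21312 - 144*√(40804 + 21904) + 29896 - 202*√(40804 + 21904)))/43456 = (28238 + (21312 - 288*√15677 + 29896 - 404*√15677))*(1/43456) = (28238 + (51208 - 692*√15677))*(1/43456) = (79446 - 692*√15677)*(1/43456) = 39723/21728 - 173*√15677/10864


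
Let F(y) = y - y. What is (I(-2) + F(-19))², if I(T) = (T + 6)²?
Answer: 256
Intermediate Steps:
F(y) = 0
I(T) = (6 + T)²
(I(-2) + F(-19))² = ((6 - 2)² + 0)² = (4² + 0)² = (16 + 0)² = 16² = 256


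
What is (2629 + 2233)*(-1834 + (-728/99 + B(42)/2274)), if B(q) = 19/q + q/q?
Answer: -142508406599/15918 ≈ -8.9527e+6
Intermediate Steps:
B(q) = 1 + 19/q (B(q) = 19/q + 1 = 1 + 19/q)
(2629 + 2233)*(-1834 + (-728/99 + B(42)/2274)) = (2629 + 2233)*(-1834 + (-728/99 + ((19 + 42)/42)/2274)) = 4862*(-1834 + (-728*1/99 + ((1/42)*61)*(1/2274))) = 4862*(-1834 + (-728/99 + (61/42)*(1/2274))) = 4862*(-1834 + (-728/99 + 61/95508)) = 4862*(-1834 - 2574955/350196) = 4862*(-644834419/350196) = -142508406599/15918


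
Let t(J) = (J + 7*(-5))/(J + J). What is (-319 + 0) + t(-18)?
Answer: -11431/36 ≈ -317.53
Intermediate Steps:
t(J) = (-35 + J)/(2*J) (t(J) = (J - 35)/((2*J)) = (-35 + J)*(1/(2*J)) = (-35 + J)/(2*J))
(-319 + 0) + t(-18) = (-319 + 0) + (1/2)*(-35 - 18)/(-18) = -319 + (1/2)*(-1/18)*(-53) = -319 + 53/36 = -11431/36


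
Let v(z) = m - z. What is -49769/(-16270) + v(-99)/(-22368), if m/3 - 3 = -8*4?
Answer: 46376573/15163640 ≈ 3.0584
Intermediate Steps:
m = -87 (m = 9 + 3*(-8*4) = 9 + 3*(-32) = 9 - 96 = -87)
v(z) = -87 - z
-49769/(-16270) + v(-99)/(-22368) = -49769/(-16270) + (-87 - 1*(-99))/(-22368) = -49769*(-1/16270) + (-87 + 99)*(-1/22368) = 49769/16270 + 12*(-1/22368) = 49769/16270 - 1/1864 = 46376573/15163640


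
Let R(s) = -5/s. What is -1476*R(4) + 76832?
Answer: 78677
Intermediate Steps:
-1476*R(4) + 76832 = -(-7380)/4 + 76832 = -1476*(-5/4) + 76832 = 1845 + 76832 = 78677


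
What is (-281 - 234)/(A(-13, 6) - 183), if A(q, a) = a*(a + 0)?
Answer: 515/147 ≈ 3.5034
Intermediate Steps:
A(q, a) = a**2 (A(q, a) = a*a = a**2)
(-281 - 234)/(A(-13, 6) - 183) = (-281 - 234)/(6**2 - 183) = -515/(36 - 183) = -515/(-147) = -515*(-1/147) = 515/147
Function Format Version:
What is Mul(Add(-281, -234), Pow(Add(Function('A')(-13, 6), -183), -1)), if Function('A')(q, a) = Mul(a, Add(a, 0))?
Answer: Rational(515, 147) ≈ 3.5034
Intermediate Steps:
Function('A')(q, a) = Pow(a, 2) (Function('A')(q, a) = Mul(a, a) = Pow(a, 2))
Mul(Add(-281, -234), Pow(Add(Function('A')(-13, 6), -183), -1)) = Mul(Add(-281, -234), Pow(Add(Pow(6, 2), -183), -1)) = Mul(-515, Pow(Add(36, -183), -1)) = Mul(-515, Pow(-147, -1)) = Mul(-515, Rational(-1, 147)) = Rational(515, 147)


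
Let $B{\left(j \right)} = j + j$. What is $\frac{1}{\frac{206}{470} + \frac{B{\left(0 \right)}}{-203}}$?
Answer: $\frac{235}{103} \approx 2.2816$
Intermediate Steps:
$B{\left(j \right)} = 2 j$
$\frac{1}{\frac{206}{470} + \frac{B{\left(0 \right)}}{-203}} = \frac{1}{\frac{206}{470} + \frac{2 \cdot 0}{-203}} = \frac{1}{206 \cdot \frac{1}{470} + 0 \left(- \frac{1}{203}\right)} = \frac{1}{\frac{103}{235} + 0} = \frac{1}{\frac{103}{235}} = \frac{235}{103}$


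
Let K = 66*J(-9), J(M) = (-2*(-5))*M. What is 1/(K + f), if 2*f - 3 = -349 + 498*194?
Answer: 1/42193 ≈ 2.3701e-5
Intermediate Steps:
J(M) = 10*M
K = -5940 (K = 66*(10*(-9)) = 66*(-90) = -5940)
f = 48133 (f = 3/2 + (-349 + 498*194)/2 = 3/2 + (-349 + 96612)/2 = 3/2 + (½)*96263 = 3/2 + 96263/2 = 48133)
1/(K + f) = 1/(-5940 + 48133) = 1/42193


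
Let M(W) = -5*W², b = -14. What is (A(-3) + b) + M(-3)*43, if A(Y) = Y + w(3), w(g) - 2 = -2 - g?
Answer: -1955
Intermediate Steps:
w(g) = -g (w(g) = 2 + (-2 - g) = -g)
A(Y) = -3 + Y (A(Y) = Y - 1*3 = Y - 3 = -3 + Y)
(A(-3) + b) + M(-3)*43 = ((-3 - 3) - 14) - 5*(-3)²*43 = (-6 - 14) - 5*9*43 = -20 - 45*43 = -20 - 1935 = -1955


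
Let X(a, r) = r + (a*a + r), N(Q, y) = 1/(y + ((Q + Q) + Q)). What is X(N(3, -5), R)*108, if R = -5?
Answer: -4293/4 ≈ -1073.3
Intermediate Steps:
N(Q, y) = 1/(y + 3*Q) (N(Q, y) = 1/(y + (2*Q + Q)) = 1/(y + 3*Q))
X(a, r) = a² + 2*r (X(a, r) = r + (a² + r) = r + (r + a²) = a² + 2*r)
X(N(3, -5), R)*108 = ((1/(-5 + 3*3))² + 2*(-5))*108 = ((1/(-5 + 9))² - 10)*108 = ((1/4)² - 10)*108 = ((¼)² - 10)*108 = (1/16 - 10)*108 = -159/16*108 = -4293/4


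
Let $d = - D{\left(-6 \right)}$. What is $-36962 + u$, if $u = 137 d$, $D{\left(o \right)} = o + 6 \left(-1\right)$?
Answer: $-35318$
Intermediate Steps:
$D{\left(o \right)} = -6 + o$ ($D{\left(o \right)} = o - 6 = -6 + o$)
$d = 12$ ($d = - (-6 - 6) = \left(-1\right) \left(-12\right) = 12$)
$u = 1644$ ($u = 137 \cdot 12 = 1644$)
$-36962 + u = -36962 + 1644 = -35318$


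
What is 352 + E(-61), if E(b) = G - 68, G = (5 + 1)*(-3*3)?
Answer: 230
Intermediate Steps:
G = -54 (G = 6*(-9) = -54)
E(b) = -122 (E(b) = -54 - 68 = -122)
352 + E(-61) = 352 - 122 = 230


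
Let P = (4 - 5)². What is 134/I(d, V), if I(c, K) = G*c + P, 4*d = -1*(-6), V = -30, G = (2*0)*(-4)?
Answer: 134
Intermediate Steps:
G = 0 (G = 0*(-4) = 0)
d = 3/2 (d = (-1*(-6))/4 = (¼)*6 = 3/2 ≈ 1.5000)
P = 1 (P = (-1)² = 1)
I(c, K) = 1 (I(c, K) = 0*c + 1 = 0 + 1 = 1)
134/I(d, V) = 134/1 = 134*1 = 134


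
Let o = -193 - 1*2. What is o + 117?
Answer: -78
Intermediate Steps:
o = -195 (o = -193 - 2 = -195)
o + 117 = -195 + 117 = -78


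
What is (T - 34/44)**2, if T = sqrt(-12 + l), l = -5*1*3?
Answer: (17 - 66*I*sqrt(3))**2/484 ≈ -26.403 - 8.0304*I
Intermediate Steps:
l = -15 (l = -5*3 = -15)
T = 3*I*sqrt(3) (T = sqrt(-12 - 15) = sqrt(-27) = 3*I*sqrt(3) ≈ 5.1962*I)
(T - 34/44)**2 = (3*I*sqrt(3) - 34/44)**2 = (3*I*sqrt(3) - 34*1/44)**2 = (3*I*sqrt(3) - 17/22)**2 = (-17/22 + 3*I*sqrt(3))**2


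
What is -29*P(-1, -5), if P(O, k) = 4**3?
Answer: -1856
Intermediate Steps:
P(O, k) = 64
-29*P(-1, -5) = -29*64 = -1856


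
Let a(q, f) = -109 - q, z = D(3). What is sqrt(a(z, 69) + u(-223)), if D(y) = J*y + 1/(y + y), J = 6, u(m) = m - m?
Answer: I*sqrt(4578)/6 ≈ 11.277*I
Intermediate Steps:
u(m) = 0
D(y) = 1/(2*y) + 6*y (D(y) = 6*y + 1/(y + y) = 6*y + 1/(2*y) = 1/(2*y) + 6*y)
z = 109/6 (z = (1/2)/3 + 6*3 = (1/2)*(1/3) + 18 = 1/6 + 18 = 109/6 ≈ 18.167)
sqrt(a(z, 69) + u(-223)) = sqrt((-109 - 1*109/6) + 0) = sqrt((-109 - 109/6) + 0) = sqrt(-763/6 + 0) = sqrt(-763/6) = I*sqrt(4578)/6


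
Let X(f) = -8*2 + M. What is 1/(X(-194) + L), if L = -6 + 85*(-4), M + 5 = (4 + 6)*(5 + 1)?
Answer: -1/307 ≈ -0.0032573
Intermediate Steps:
M = 55 (M = -5 + (4 + 6)*(5 + 1) = -5 + 10*6 = -5 + 60 = 55)
L = -346 (L = -6 - 340 = -346)
X(f) = 39 (X(f) = -8*2 + 55 = -16 + 55 = 39)
1/(X(-194) + L) = 1/(39 - 346) = 1/(-307) = -1/307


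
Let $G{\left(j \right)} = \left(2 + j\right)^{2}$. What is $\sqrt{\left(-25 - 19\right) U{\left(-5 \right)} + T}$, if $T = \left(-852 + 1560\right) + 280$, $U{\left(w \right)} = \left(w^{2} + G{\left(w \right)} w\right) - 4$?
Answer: $2 \sqrt{511} \approx 45.211$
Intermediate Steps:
$U{\left(w \right)} = -4 + w^{2} + w \left(2 + w\right)^{2}$ ($U{\left(w \right)} = \left(w^{2} + \left(2 + w\right)^{2} w\right) - 4 = \left(w^{2} + w \left(2 + w\right)^{2}\right) - 4 = -4 + w^{2} + w \left(2 + w\right)^{2}$)
$T = 988$ ($T = 708 + 280 = 988$)
$\sqrt{\left(-25 - 19\right) U{\left(-5 \right)} + T} = \sqrt{\left(-25 - 19\right) \left(-4 + \left(-5\right)^{2} - 5 \left(2 - 5\right)^{2}\right) + 988} = \sqrt{- 44 \left(-4 + 25 - 5 \left(-3\right)^{2}\right) + 988} = \sqrt{- 44 \left(-4 + 25 - 45\right) + 988} = \sqrt{\left(-44\right) \left(-24\right) + 988} = \sqrt{1056 + 988} = \sqrt{2044} = 2 \sqrt{511}$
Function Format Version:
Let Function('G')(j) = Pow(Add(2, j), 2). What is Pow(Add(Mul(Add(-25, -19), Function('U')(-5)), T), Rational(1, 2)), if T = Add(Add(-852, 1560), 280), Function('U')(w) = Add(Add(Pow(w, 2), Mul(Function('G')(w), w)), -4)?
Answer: Mul(2, Pow(511, Rational(1, 2))) ≈ 45.211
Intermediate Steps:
Function('U')(w) = Add(-4, Pow(w, 2), Mul(w, Pow(Add(2, w), 2))) (Function('U')(w) = Add(Add(Pow(w, 2), Mul(Pow(Add(2, w), 2), w)), -4) = Add(Add(Pow(w, 2), Mul(w, Pow(Add(2, w), 2))), -4) = Add(-4, Pow(w, 2), Mul(w, Pow(Add(2, w), 2))))
T = 988 (T = Add(708, 280) = 988)
Pow(Add(Mul(Add(-25, -19), Function('U')(-5)), T), Rational(1, 2)) = Pow(Add(Mul(Add(-25, -19), Add(-4, Pow(-5, 2), Mul(-5, Pow(Add(2, -5), 2)))), 988), Rational(1, 2)) = Pow(Add(Mul(-44, Add(-4, 25, Mul(-5, Pow(-3, 2)))), 988), Rational(1, 2)) = Pow(Add(Mul(-44, Add(-4, 25, Mul(-5, 9))), 988), Rational(1, 2)) = Pow(Add(Mul(-44, Add(-4, 25, -45)), 988), Rational(1, 2)) = Pow(Add(Mul(-44, -24), 988), Rational(1, 2)) = Pow(Add(1056, 988), Rational(1, 2)) = Pow(2044, Rational(1, 2)) = Mul(2, Pow(511, Rational(1, 2)))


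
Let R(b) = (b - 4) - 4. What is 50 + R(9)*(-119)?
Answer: -69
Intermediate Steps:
R(b) = -8 + b (R(b) = (-4 + b) - 4 = -8 + b)
50 + R(9)*(-119) = 50 + (-8 + 9)*(-119) = 50 + 1*(-119) = 50 - 119 = -69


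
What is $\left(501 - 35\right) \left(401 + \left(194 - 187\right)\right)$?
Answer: $190128$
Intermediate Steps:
$\left(501 - 35\right) \left(401 + \left(194 - 187\right)\right) = 466 \left(401 + 7\right) = 466 \cdot 408 = 190128$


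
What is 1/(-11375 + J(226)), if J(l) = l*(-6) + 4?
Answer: -1/12727 ≈ -7.8573e-5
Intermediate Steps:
J(l) = 4 - 6*l (J(l) = -6*l + 4 = 4 - 6*l)
1/(-11375 + J(226)) = 1/(-11375 + (4 - 6*226)) = 1/(-11375 + (4 - 1356)) = 1/(-11375 - 1352) = 1/(-12727) = -1/12727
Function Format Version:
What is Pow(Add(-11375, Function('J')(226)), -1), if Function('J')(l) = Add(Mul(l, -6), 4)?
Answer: Rational(-1, 12727) ≈ -7.8573e-5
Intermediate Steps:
Function('J')(l) = Add(4, Mul(-6, l)) (Function('J')(l) = Add(Mul(-6, l), 4) = Add(4, Mul(-6, l)))
Pow(Add(-11375, Function('J')(226)), -1) = Pow(Add(-11375, Add(4, Mul(-6, 226))), -1) = Pow(Add(-11375, Add(4, -1356)), -1) = Pow(Add(-11375, -1352), -1) = Pow(-12727, -1) = Rational(-1, 12727)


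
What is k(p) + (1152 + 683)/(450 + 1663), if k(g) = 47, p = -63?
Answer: 101146/2113 ≈ 47.868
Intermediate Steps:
k(p) + (1152 + 683)/(450 + 1663) = 47 + (1152 + 683)/(450 + 1663) = 47 + 1835/2113 = 101146/2113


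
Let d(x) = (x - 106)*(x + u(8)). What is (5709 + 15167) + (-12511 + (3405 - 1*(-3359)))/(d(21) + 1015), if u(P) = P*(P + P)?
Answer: 243211147/11650 ≈ 20877.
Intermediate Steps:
u(P) = 2*P**2 (u(P) = P*(2*P) = 2*P**2)
d(x) = (-106 + x)*(128 + x) (d(x) = (x - 106)*(x + 2*8**2) = (-106 + x)*(x + 2*64) = (-106 + x)*(x + 128) = (-106 + x)*(128 + x))
(5709 + 15167) + (-12511 + (3405 - 1*(-3359)))/(d(21) + 1015) = (5709 + 15167) + (-12511 + (3405 - 1*(-3359)))/((-13568 + 21**2 + 22*21) + 1015) = 20876 + (-12511 + (3405 + 3359))/((-13568 + 441 + 462) + 1015) = 20876 + (-12511 + 6764)/(-12665 + 1015) = 20876 - 5747/(-11650) = 20876 - 5747*(-1/11650) = 20876 + 5747/11650 = 243211147/11650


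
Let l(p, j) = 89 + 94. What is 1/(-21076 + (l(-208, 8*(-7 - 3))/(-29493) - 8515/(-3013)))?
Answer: -226113/4764919976 ≈ -4.7454e-5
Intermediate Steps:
l(p, j) = 183
1/(-21076 + (l(-208, 8*(-7 - 3))/(-29493) - 8515/(-3013))) = 1/(-21076 + (183/(-29493) - 8515/(-3013))) = 1/(-21076 + (183*(-1/29493) - 8515*(-1/3013))) = 1/(-21076 + (-61/9831 + 65/23)) = 1/(-21076 + 637612/226113) = 1/(-4764919976/226113) = -226113/4764919976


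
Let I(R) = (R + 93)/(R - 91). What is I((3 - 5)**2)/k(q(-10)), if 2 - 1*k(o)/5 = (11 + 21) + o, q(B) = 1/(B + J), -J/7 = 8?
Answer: 2134/286955 ≈ 0.0074367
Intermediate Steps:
J = -56 (J = -7*8 = -56)
q(B) = 1/(-56 + B) (q(B) = 1/(B - 56) = 1/(-56 + B))
I(R) = (93 + R)/(-91 + R)
k(o) = -150 - 5*o (k(o) = 10 - 5*((11 + 21) + o) = 10 - 5*(32 + o) = 10 + (-160 - 5*o) = -150 - 5*o)
I((3 - 5)**2)/k(q(-10)) = ((93 + (3 - 5)**2)/(-91 + (3 - 5)**2))/(-150 - 5/(-56 - 10)) = ((93 + (-2)**2)/(-91 + (-2)**2))/(-150 - 5/(-66)) = ((93 + 4)/(-91 + 4))/(-150 - 5*(-1/66)) = (97/(-87))/(-150 + 5/66) = (-1/87*97)/(-9895/66) = -97/87*(-66/9895) = 2134/286955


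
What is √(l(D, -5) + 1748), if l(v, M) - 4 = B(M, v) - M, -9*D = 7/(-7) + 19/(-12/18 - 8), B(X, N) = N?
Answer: √10691746/78 ≈ 41.921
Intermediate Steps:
D = 83/234 (D = -(7/(-7) + 19/(-12/18 - 8))/9 = -(7*(-⅐) + 19/(-12*1/18 - 8))/9 = -(-1 + 19/(-⅔ - 8))/9 = -(-1 + 19/(-26/3))/9 = -(-1 + 19*(-3/26))/9 = -(-1 - 57/26)/9 = -⅑*(-83/26) = 83/234 ≈ 0.35470)
l(v, M) = 4 + v - M (l(v, M) = 4 + (v - M) = 4 + v - M)
√(l(D, -5) + 1748) = √((4 + 83/234 - 1*(-5)) + 1748) = √((4 + 83/234 + 5) + 1748) = √(2189/234 + 1748) = √(411221/234) = √10691746/78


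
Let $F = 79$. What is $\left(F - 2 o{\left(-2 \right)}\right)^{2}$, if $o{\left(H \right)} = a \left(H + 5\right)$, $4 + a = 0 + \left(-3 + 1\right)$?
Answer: $13225$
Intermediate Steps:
$a = -6$ ($a = -4 + \left(0 + \left(-3 + 1\right)\right) = -4 + \left(0 - 2\right) = -4 - 2 = -6$)
$o{\left(H \right)} = -30 - 6 H$ ($o{\left(H \right)} = - 6 \left(H + 5\right) = - 6 \left(5 + H\right) = -30 - 6 H$)
$\left(F - 2 o{\left(-2 \right)}\right)^{2} = \left(79 - 2 \left(-30 - -12\right)\right)^{2} = \left(79 - 2 \left(-30 + 12\right)\right)^{2} = \left(79 - -36\right)^{2} = \left(79 + 36\right)^{2} = 115^{2} = 13225$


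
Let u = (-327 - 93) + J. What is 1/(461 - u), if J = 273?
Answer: 1/608 ≈ 0.0016447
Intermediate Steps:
u = -147 (u = (-327 - 93) + 273 = -420 + 273 = -147)
1/(461 - u) = 1/(461 - 1*(-147)) = 1/(461 + 147) = 1/608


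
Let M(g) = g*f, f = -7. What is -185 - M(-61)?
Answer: -612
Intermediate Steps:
M(g) = -7*g (M(g) = g*(-7) = -7*g)
-185 - M(-61) = -185 - (-7)*(-61) = -185 - 1*427 = -185 - 427 = -612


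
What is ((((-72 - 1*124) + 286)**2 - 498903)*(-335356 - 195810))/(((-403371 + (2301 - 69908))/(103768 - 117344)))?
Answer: 1769617116430824/235489 ≈ 7.5147e+9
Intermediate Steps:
((((-72 - 1*124) + 286)**2 - 498903)*(-335356 - 195810))/(((-403371 + (2301 - 69908))/(103768 - 117344))) = ((((-72 - 124) + 286)**2 - 498903)*(-531166))/(((-403371 - 67607)/(-13576))) = (((-196 + 286)**2 - 498903)*(-531166))/((-470978*(-1/13576))) = ((90**2 - 498903)*(-531166))/(235489/6788) = ((8100 - 498903)*(-531166))*(6788/235489) = -490803*(-531166)*(6788/235489) = 260697866298*(6788/235489) = 1769617116430824/235489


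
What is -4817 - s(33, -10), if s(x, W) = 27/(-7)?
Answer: -33692/7 ≈ -4813.1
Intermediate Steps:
s(x, W) = -27/7 (s(x, W) = 27*(-⅐) = -27/7)
-4817 - s(33, -10) = -4817 - 1*(-27/7) = -4817 + 27/7 = -33692/7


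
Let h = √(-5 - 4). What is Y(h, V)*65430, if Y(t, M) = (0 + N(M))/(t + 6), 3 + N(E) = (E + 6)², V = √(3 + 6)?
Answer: 680472 - 340236*I ≈ 6.8047e+5 - 3.4024e+5*I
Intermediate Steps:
V = 3 (V = √9 = 3)
N(E) = -3 + (6 + E)² (N(E) = -3 + (E + 6)² = -3 + (6 + E)²)
h = 3*I (h = √(-9) = 3*I ≈ 3.0*I)
Y(t, M) = (-3 + (6 + M)²)/(6 + t) (Y(t, M) = (0 + (-3 + (6 + M)²))/(t + 6) = (-3 + (6 + M)²)/(6 + t))
Y(h, V)*65430 = ((-3 + (6 + 3)²)/(6 + 3*I))*65430 = (((6 - 3*I)/45)*(-3 + 9²))*65430 = (((6 - 3*I)/45)*(-3 + 81))*65430 = (((6 - 3*I)/45)*78)*65430 = (26*(6 - 3*I)/15)*65430 = 113412*(6 - 3*I)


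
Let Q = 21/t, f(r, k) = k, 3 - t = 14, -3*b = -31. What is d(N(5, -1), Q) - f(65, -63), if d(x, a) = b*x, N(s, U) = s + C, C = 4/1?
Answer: 156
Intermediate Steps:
b = 31/3 (b = -1/3*(-31) = 31/3 ≈ 10.333)
C = 4 (C = 4*1 = 4)
t = -11 (t = 3 - 1*14 = 3 - 14 = -11)
N(s, U) = 4 + s (N(s, U) = s + 4 = 4 + s)
Q = -21/11 (Q = 21/(-11) = 21*(-1/11) = -21/11 ≈ -1.9091)
d(x, a) = 31*x/3
d(N(5, -1), Q) - f(65, -63) = 31*(4 + 5)/3 - 1*(-63) = (31/3)*9 + 63 = 93 + 63 = 156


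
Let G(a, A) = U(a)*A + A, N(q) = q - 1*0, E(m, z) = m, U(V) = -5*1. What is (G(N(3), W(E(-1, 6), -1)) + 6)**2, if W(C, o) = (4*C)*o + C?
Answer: 36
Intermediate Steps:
U(V) = -5
W(C, o) = C + 4*C*o (W(C, o) = 4*C*o + C = C + 4*C*o)
N(q) = q (N(q) = q + 0 = q)
G(a, A) = -4*A (G(a, A) = -5*A + A = -4*A)
(G(N(3), W(E(-1, 6), -1)) + 6)**2 = (-(-4)*(1 + 4*(-1)) + 6)**2 = (-(-4)*(1 - 4) + 6)**2 = (-(-4)*(-3) + 6)**2 = (-4*3 + 6)**2 = (-12 + 6)**2 = (-6)**2 = 36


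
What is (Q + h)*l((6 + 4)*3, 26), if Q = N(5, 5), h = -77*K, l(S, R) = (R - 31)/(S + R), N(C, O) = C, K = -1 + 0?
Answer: -205/28 ≈ -7.3214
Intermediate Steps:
K = -1
l(S, R) = (-31 + R)/(R + S)
h = 77 (h = -77*(-1) = 77)
Q = 5
(Q + h)*l((6 + 4)*3, 26) = (5 + 77)*((-31 + 26)/(26 + (6 + 4)*3)) = 82*(-5/(26 + 10*3)) = 82*(-5/(26 + 30)) = 82*(-5/56) = -205/28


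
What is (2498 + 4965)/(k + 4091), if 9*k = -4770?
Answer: 7463/3561 ≈ 2.0958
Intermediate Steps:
k = -530 (k = (⅑)*(-4770) = -530)
(2498 + 4965)/(k + 4091) = (2498 + 4965)/(-530 + 4091) = 7463/3561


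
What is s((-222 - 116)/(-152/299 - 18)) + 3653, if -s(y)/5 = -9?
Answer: 3698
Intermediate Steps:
s(y) = 45 (s(y) = -5*(-9) = 45)
s((-222 - 116)/(-152/299 - 18)) + 3653 = 45 + 3653 = 3698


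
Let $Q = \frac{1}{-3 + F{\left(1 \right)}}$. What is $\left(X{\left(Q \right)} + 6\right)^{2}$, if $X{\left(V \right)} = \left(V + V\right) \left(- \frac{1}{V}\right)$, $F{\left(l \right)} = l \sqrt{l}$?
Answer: $16$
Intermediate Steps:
$F{\left(l \right)} = l^{\frac{3}{2}}$
$Q = - \frac{1}{2}$ ($Q = \frac{1}{-3 + 1^{\frac{3}{2}}} = \frac{1}{-3 + 1} = \frac{1}{-2} = - \frac{1}{2} \approx -0.5$)
$X{\left(V \right)} = -2$ ($X{\left(V \right)} = 2 V \left(- \frac{1}{V}\right) = -2$)
$\left(X{\left(Q \right)} + 6\right)^{2} = \left(-2 + 6\right)^{2} = 4^{2} = 16$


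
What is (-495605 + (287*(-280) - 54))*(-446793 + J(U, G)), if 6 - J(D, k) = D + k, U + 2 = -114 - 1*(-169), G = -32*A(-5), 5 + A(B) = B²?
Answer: 257019677800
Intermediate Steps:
A(B) = -5 + B²
G = -640 (G = -32*(-5 + (-5)²) = -32*(-5 + 25) = -32*20 = -640)
U = 53 (U = -2 + (-114 - 1*(-169)) = -2 + (-114 + 169) = -2 + 55 = 53)
J(D, k) = 6 - D - k (J(D, k) = 6 - (D + k) = 6 + (-D - k) = 6 - D - k)
(-495605 + (287*(-280) - 54))*(-446793 + J(U, G)) = (-495605 + (287*(-280) - 54))*(-446793 + (6 - 1*53 - 1*(-640))) = (-495605 + (-80360 - 54))*(-446793 + (6 - 53 + 640)) = (-495605 - 80414)*(-446793 + 593) = -576019*(-446200) = 257019677800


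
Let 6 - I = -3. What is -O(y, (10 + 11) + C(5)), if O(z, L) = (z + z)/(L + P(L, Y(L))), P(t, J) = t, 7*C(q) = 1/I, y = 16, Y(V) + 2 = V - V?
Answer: -252/331 ≈ -0.76133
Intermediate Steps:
Y(V) = -2 (Y(V) = -2 + (V - V) = -2 + 0 = -2)
I = 9 (I = 6 - 1*(-3) = 6 + 3 = 9)
C(q) = 1/63 (C(q) = (1/7)/9 = (1/7)*(1/9) = 1/63)
O(z, L) = z/L (O(z, L) = (z + z)/(L + L) = (2*z)/((2*L)) = (2*z)*(1/(2*L)) = z/L)
-O(y, (10 + 11) + C(5)) = -16/((10 + 11) + 1/63) = -16/(21 + 1/63) = -16/1324/63 = -16*63/1324 = -1*252/331 = -252/331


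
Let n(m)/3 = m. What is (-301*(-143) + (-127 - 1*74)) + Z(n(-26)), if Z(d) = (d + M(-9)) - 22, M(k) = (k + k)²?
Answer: 43066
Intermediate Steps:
n(m) = 3*m
M(k) = 4*k² (M(k) = (2*k)² = 4*k²)
Z(d) = 302 + d (Z(d) = (d + 4*(-9)²) - 22 = (d + 4*81) - 22 = (d + 324) - 22 = (324 + d) - 22 = 302 + d)
(-301*(-143) + (-127 - 1*74)) + Z(n(-26)) = (-301*(-143) + (-127 - 1*74)) + (302 + 3*(-26)) = (43043 + (-127 - 74)) + (302 - 78) = (43043 - 201) + 224 = 42842 + 224 = 43066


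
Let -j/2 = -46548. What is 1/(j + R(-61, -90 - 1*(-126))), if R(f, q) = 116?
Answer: 1/93212 ≈ 1.0728e-5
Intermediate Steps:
j = 93096 (j = -2*(-46548) = 93096)
1/(j + R(-61, -90 - 1*(-126))) = 1/(93096 + 116) = 1/93212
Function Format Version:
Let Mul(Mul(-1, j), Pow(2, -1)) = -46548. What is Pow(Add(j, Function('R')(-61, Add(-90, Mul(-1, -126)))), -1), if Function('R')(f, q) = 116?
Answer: Rational(1, 93212) ≈ 1.0728e-5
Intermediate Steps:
j = 93096 (j = Mul(-2, -46548) = 93096)
Pow(Add(j, Function('R')(-61, Add(-90, Mul(-1, -126)))), -1) = Pow(Add(93096, 116), -1) = Pow(93212, -1) = Rational(1, 93212)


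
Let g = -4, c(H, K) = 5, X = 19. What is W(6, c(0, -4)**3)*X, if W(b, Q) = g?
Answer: -76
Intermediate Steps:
W(b, Q) = -4
W(6, c(0, -4)**3)*X = -4*19 = -76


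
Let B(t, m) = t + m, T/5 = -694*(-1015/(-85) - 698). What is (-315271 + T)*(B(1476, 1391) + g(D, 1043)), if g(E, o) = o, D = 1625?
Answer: 8075530690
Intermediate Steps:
T = 40470610/17 (T = 5*(-694*(-1015/(-85) - 698)) = 5*(-694*(-1015*(-1/85) - 698)) = 5*(-694*(203/17 - 698)) = 5*(-694*(-11663/17)) = 5*(8094122/17) = 40470610/17 ≈ 2.3806e+6)
B(t, m) = m + t
(-315271 + T)*(B(1476, 1391) + g(D, 1043)) = (-315271 + 40470610/17)*((1391 + 1476) + 1043) = 35111003*(2867 + 1043)/17 = (35111003/17)*3910 = 8075530690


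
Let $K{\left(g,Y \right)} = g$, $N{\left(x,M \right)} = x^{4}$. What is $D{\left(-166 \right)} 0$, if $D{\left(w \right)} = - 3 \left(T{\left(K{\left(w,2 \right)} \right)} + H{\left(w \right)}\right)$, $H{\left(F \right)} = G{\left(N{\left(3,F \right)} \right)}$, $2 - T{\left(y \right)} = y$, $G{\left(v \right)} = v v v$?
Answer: $0$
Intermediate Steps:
$G{\left(v \right)} = v^{3}$ ($G{\left(v \right)} = v^{2} v = v^{3}$)
$T{\left(y \right)} = 2 - y$
$H{\left(F \right)} = 531441$ ($H{\left(F \right)} = \left(3^{4}\right)^{3} = 81^{3} = 531441$)
$D{\left(w \right)} = -1594329 + 3 w$ ($D{\left(w \right)} = - 3 \left(\left(2 - w\right) + 531441\right) = - 3 \left(531443 - w\right) = -1594329 + 3 w$)
$D{\left(-166 \right)} 0 = \left(-1594329 + 3 \left(-166\right)\right) 0 = \left(-1594329 - 498\right) 0 = \left(-1594827\right) 0 = 0$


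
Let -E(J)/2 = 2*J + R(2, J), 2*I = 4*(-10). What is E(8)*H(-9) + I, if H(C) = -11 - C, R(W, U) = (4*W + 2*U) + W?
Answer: 148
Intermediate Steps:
R(W, U) = 2*U + 5*W (R(W, U) = (2*U + 4*W) + W = 2*U + 5*W)
I = -20 (I = (4*(-10))/2 = (½)*(-40) = -20)
E(J) = -20 - 8*J (E(J) = -2*(2*J + (2*J + 5*2)) = -2*(2*J + (2*J + 10)) = -2*(2*J + (10 + 2*J)) = -2*(10 + 4*J) = -20 - 8*J)
E(8)*H(-9) + I = (-20 - 8*8)*(-11 - 1*(-9)) - 20 = (-20 - 64)*(-11 + 9) - 20 = -84*(-2) - 20 = 168 - 20 = 148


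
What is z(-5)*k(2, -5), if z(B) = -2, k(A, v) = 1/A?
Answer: -1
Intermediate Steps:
z(-5)*k(2, -5) = -2/2 = -2*½ = -1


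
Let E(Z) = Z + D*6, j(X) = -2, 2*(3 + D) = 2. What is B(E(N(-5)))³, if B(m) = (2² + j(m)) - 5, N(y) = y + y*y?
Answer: -27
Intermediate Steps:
D = -2 (D = -3 + (½)*2 = -3 + 1 = -2)
N(y) = y + y²
E(Z) = -12 + Z (E(Z) = Z - 2*6 = Z - 12 = -12 + Z)
B(m) = -3 (B(m) = (2² - 2) - 5 = (4 - 2) - 5 = 2 - 5 = -3)
B(E(N(-5)))³ = (-3)³ = -27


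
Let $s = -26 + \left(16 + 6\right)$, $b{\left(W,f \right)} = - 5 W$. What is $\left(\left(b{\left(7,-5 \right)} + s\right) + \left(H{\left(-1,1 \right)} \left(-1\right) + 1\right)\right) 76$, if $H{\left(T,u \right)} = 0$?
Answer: $-2888$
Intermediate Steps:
$s = -4$ ($s = -26 + 22 = -4$)
$\left(\left(b{\left(7,-5 \right)} + s\right) + \left(H{\left(-1,1 \right)} \left(-1\right) + 1\right)\right) 76 = \left(\left(\left(-5\right) 7 - 4\right) + \left(0 \left(-1\right) + 1\right)\right) 76 = \left(\left(-35 - 4\right) + \left(0 + 1\right)\right) 76 = \left(-39 + 1\right) 76 = \left(-38\right) 76 = -2888$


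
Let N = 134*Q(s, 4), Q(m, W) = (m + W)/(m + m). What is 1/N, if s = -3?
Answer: -3/67 ≈ -0.044776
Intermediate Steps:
Q(m, W) = (W + m)/(2*m) (Q(m, W) = (W + m)/((2*m)) = (W + m)*(1/(2*m)) = (W + m)/(2*m))
N = -67/3 (N = 134*((½)*(4 - 3)/(-3)) = 134*((½)*(-⅓)*1) = 134*(-⅙) = -67/3 ≈ -22.333)
1/N = 1/(-67/3) = -3/67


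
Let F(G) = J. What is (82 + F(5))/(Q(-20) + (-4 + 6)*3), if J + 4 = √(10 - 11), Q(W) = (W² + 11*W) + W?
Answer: 39/83 + I/166 ≈ 0.46988 + 0.0060241*I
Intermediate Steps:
Q(W) = W² + 12*W
J = -4 + I (J = -4 + √(10 - 11) = -4 + √(-1) = -4 + I ≈ -4.0 + 1.0*I)
F(G) = -4 + I
(82 + F(5))/(Q(-20) + (-4 + 6)*3) = (82 + (-4 + I))/(-20*(12 - 20) + (-4 + 6)*3) = (78 + I)/(-20*(-8) + 2*3) = (78 + I)/(160 + 6) = (78 + I)/166 = (78 + I)*(1/166) = 39/83 + I/166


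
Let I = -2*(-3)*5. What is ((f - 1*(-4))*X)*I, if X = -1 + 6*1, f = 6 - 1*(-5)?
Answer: 2250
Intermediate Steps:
f = 11 (f = 6 + 5 = 11)
X = 5 (X = -1 + 6 = 5)
I = 30 (I = 6*5 = 30)
((f - 1*(-4))*X)*I = ((11 - 1*(-4))*5)*30 = ((11 + 4)*5)*30 = (15*5)*30 = 75*30 = 2250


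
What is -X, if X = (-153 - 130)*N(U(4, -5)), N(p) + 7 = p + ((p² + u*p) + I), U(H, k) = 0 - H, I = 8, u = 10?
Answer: -7641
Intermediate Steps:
U(H, k) = -H
N(p) = 1 + p² + 11*p (N(p) = -7 + (p + ((p² + 10*p) + 8)) = -7 + (p + (8 + p² + 10*p)) = -7 + (8 + p² + 11*p) = 1 + p² + 11*p)
X = 7641 (X = (-153 - 130)*(1 + (-1*4)² + 11*(-1*4)) = -283*(1 + (-4)² + 11*(-4)) = -283*(1 + 16 - 44) = -283*(-27) = 7641)
-X = -1*7641 = -7641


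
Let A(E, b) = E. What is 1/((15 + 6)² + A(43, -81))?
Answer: 1/484 ≈ 0.0020661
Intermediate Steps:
1/((15 + 6)² + A(43, -81)) = 1/((15 + 6)² + 43) = 1/(21² + 43) = 1/(441 + 43) = 1/484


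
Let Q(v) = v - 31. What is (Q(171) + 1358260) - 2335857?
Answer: -977457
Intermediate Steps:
Q(v) = -31 + v
(Q(171) + 1358260) - 2335857 = ((-31 + 171) + 1358260) - 2335857 = (140 + 1358260) - 2335857 = 1358400 - 2335857 = -977457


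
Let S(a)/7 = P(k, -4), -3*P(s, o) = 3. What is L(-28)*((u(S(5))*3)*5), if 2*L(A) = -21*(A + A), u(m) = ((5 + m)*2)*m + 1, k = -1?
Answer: 255780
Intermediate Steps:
P(s, o) = -1 (P(s, o) = -1/3*3 = -1)
S(a) = -7 (S(a) = 7*(-1) = -7)
u(m) = 1 + m*(10 + 2*m) (u(m) = (10 + 2*m)*m + 1 = m*(10 + 2*m) + 1 = 1 + m*(10 + 2*m))
L(A) = -21*A (L(A) = (-21*(A + A))/2 = (-42*A)/2 = -21*A)
L(-28)*((u(S(5))*3)*5) = (-21*(-28))*(((1 + 2*(-7)**2 + 10*(-7))*3)*5) = 588*(((1 + 2*49 - 70)*3)*5) = 588*(((1 + 98 - 70)*3)*5) = 588*((29*3)*5) = 588*(87*5) = 588*435 = 255780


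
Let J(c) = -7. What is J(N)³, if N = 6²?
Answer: -343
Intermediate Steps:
N = 36
J(N)³ = (-7)³ = -343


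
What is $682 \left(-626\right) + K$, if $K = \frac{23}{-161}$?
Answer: $- \frac{2988525}{7} \approx -4.2693 \cdot 10^{5}$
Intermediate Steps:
$K = - \frac{1}{7}$ ($K = 23 \left(- \frac{1}{161}\right) = - \frac{1}{7} \approx -0.14286$)
$682 \left(-626\right) + K = 682 \left(-626\right) - \frac{1}{7} = -426932 - \frac{1}{7} = - \frac{2988525}{7}$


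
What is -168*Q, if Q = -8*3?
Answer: 4032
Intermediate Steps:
Q = -24
-168*Q = -168*(-24) = 4032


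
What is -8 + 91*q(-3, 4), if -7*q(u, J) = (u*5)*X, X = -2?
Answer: -398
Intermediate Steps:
q(u, J) = 10*u/7 (q(u, J) = -u*5*(-2)/7 = -5*u*(-2)/7 = -(-10)*u/7 = 10*u/7)
-8 + 91*q(-3, 4) = -8 + 91*((10/7)*(-3)) = -8 + 91*(-30/7) = -8 - 390 = -398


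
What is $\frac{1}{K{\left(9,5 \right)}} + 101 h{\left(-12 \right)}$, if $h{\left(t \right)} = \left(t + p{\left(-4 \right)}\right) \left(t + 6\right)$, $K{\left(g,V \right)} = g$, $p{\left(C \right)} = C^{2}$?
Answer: $- \frac{21815}{9} \approx -2423.9$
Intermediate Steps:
$h{\left(t \right)} = \left(6 + t\right) \left(16 + t\right)$ ($h{\left(t \right)} = \left(t + \left(-4\right)^{2}\right) \left(t + 6\right) = \left(t + 16\right) \left(6 + t\right) = \left(16 + t\right) \left(6 + t\right) = \left(6 + t\right) \left(16 + t\right)$)
$\frac{1}{K{\left(9,5 \right)}} + 101 h{\left(-12 \right)} = \frac{1}{9} + 101 \left(96 + \left(-12\right)^{2} + 22 \left(-12\right)\right) = \frac{1}{9} + 101 \left(96 + 144 - 264\right) = \frac{1}{9} + 101 \left(-24\right) = \frac{1}{9} - 2424 = - \frac{21815}{9}$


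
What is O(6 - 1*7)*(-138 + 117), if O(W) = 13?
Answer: -273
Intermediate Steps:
O(6 - 1*7)*(-138 + 117) = 13*(-138 + 117) = 13*(-21) = -273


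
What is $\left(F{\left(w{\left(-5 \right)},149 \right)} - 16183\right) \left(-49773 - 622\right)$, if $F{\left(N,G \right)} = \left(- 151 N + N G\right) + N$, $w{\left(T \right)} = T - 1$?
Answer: $815239915$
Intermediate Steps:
$w{\left(T \right)} = -1 + T$
$F{\left(N,G \right)} = - 150 N + G N$ ($F{\left(N,G \right)} = \left(- 151 N + G N\right) + N = - 150 N + G N$)
$\left(F{\left(w{\left(-5 \right)},149 \right)} - 16183\right) \left(-49773 - 622\right) = \left(\left(-1 - 5\right) \left(-150 + 149\right) - 16183\right) \left(-49773 - 622\right) = \left(\left(-6\right) \left(-1\right) - 16183\right) \left(-50395\right) = \left(6 - 16183\right) \left(-50395\right) = \left(-16177\right) \left(-50395\right) = 815239915$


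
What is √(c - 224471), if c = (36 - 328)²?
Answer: I*√139207 ≈ 373.1*I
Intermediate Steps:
c = 85264 (c = (-292)² = 85264)
√(c - 224471) = √(85264 - 224471) = √(-139207) = I*√139207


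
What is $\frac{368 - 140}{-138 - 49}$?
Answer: $- \frac{228}{187} \approx -1.2193$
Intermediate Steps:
$\frac{368 - 140}{-138 - 49} = \frac{228}{-187} = 228 \left(- \frac{1}{187}\right) = - \frac{228}{187}$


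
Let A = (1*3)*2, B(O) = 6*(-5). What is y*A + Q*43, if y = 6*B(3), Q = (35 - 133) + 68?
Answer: -2370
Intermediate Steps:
B(O) = -30
Q = -30 (Q = -98 + 68 = -30)
A = 6 (A = 3*2 = 6)
y = -180 (y = 6*(-30) = -180)
y*A + Q*43 = -180*6 - 30*43 = -1080 - 1290 = -2370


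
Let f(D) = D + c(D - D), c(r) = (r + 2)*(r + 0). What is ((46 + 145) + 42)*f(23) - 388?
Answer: 4971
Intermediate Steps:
c(r) = r*(2 + r) (c(r) = (2 + r)*r = r*(2 + r))
f(D) = D (f(D) = D + (D - D)*(2 + (D - D)) = D + 0*(2 + 0) = D + 0*2 = D + 0 = D)
((46 + 145) + 42)*f(23) - 388 = ((46 + 145) + 42)*23 - 388 = (191 + 42)*23 - 388 = 233*23 - 388 = 5359 - 388 = 4971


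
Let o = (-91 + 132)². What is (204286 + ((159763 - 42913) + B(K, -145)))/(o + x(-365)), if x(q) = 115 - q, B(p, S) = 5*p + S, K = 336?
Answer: 322671/2161 ≈ 149.32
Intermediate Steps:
B(p, S) = S + 5*p
o = 1681 (o = 41² = 1681)
(204286 + ((159763 - 42913) + B(K, -145)))/(o + x(-365)) = (204286 + ((159763 - 42913) + (-145 + 5*336)))/(1681 + (115 - 1*(-365))) = (204286 + (116850 + (-145 + 1680)))/(1681 + (115 + 365)) = (204286 + (116850 + 1535))/(1681 + 480) = (204286 + 118385)/2161 = 322671*(1/2161) = 322671/2161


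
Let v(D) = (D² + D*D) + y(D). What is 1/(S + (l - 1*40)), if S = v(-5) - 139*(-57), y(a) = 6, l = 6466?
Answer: 1/14405 ≈ 6.9420e-5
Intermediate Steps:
v(D) = 6 + 2*D² (v(D) = (D² + D*D) + 6 = (D² + D²) + 6 = 2*D² + 6 = 6 + 2*D²)
S = 7979 (S = (6 + 2*(-5)²) - 139*(-57) = (6 + 2*25) + 7923 = (6 + 50) + 7923 = 56 + 7923 = 7979)
1/(S + (l - 1*40)) = 1/(7979 + (6466 - 1*40)) = 1/(7979 + (6466 - 40)) = 1/(7979 + 6426) = 1/14405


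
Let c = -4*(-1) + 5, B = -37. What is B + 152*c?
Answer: 1331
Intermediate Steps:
c = 9 (c = 4 + 5 = 9)
B + 152*c = -37 + 152*9 = -37 + 1368 = 1331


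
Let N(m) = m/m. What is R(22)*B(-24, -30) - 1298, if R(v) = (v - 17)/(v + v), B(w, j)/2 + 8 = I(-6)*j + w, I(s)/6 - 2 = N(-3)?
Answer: -1428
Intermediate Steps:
N(m) = 1
I(s) = 18 (I(s) = 12 + 6*1 = 12 + 6 = 18)
B(w, j) = -16 + 2*w + 36*j (B(w, j) = -16 + 2*(18*j + w) = -16 + 2*(w + 18*j) = -16 + (2*w + 36*j) = -16 + 2*w + 36*j)
R(v) = (-17 + v)/(2*v) (R(v) = (-17 + v)/((2*v)) = (-17 + v)*(1/(2*v)) = (-17 + v)/(2*v))
R(22)*B(-24, -30) - 1298 = ((½)*(-17 + 22)/22)*(-16 + 2*(-24) + 36*(-30)) - 1298 = ((½)*(1/22)*5)*(-16 - 48 - 1080) - 1298 = (5/44)*(-1144) - 1298 = -130 - 1298 = -1428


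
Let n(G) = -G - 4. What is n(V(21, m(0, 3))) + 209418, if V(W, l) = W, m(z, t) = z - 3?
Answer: 209393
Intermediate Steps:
m(z, t) = -3 + z
n(G) = -4 - G
n(V(21, m(0, 3))) + 209418 = (-4 - 1*21) + 209418 = (-4 - 21) + 209418 = -25 + 209418 = 209393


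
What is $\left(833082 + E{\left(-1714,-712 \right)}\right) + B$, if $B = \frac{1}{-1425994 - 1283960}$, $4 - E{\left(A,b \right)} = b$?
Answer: $\frac{2259554225291}{2709954} \approx 8.338 \cdot 10^{5}$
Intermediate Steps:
$E{\left(A,b \right)} = 4 - b$
$B = - \frac{1}{2709954}$ ($B = \frac{1}{-2709954} = - \frac{1}{2709954} \approx -3.6901 \cdot 10^{-7}$)
$\left(833082 + E{\left(-1714,-712 \right)}\right) + B = \left(833082 + \left(4 - -712\right)\right) - \frac{1}{2709954} = \left(833082 + \left(4 + 712\right)\right) - \frac{1}{2709954} = \left(833082 + 716\right) - \frac{1}{2709954} = 833798 - \frac{1}{2709954} = \frac{2259554225291}{2709954}$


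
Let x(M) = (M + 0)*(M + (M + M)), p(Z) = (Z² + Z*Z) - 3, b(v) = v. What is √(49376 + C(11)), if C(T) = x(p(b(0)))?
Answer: √49403 ≈ 222.27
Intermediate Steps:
p(Z) = -3 + 2*Z² (p(Z) = (Z² + Z²) - 3 = 2*Z² - 3 = -3 + 2*Z²)
x(M) = 3*M² (x(M) = M*(M + 2*M) = M*(3*M) = 3*M²)
C(T) = 27 (C(T) = 3*(-3 + 2*0²)² = 3*(-3 + 2*0)² = 3*(-3 + 0)² = 3*(-3)² = 3*9 = 27)
√(49376 + C(11)) = √(49376 + 27) = √49403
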